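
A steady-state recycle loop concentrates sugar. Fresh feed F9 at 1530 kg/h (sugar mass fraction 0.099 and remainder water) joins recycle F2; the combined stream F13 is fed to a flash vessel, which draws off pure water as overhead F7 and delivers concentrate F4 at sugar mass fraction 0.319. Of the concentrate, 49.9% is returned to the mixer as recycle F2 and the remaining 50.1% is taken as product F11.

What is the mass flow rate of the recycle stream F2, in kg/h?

Overall sugar balance (none leaves overhead): sugar in fresh feed = sugar in product, i.e. 1530×0.099 = (1−0.499)·F4·0.319.
F4 = 151.47/(0.319×0.501) = 947.76 kg/h.
Recycle F2 = 0.499×947.76 = 472.93 kg/h.

472.9 kg/h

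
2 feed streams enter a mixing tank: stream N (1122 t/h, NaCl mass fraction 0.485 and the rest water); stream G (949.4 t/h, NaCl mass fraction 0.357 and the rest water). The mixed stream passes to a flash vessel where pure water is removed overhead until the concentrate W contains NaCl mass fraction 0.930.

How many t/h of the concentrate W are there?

949.6 t/h

NaCl entering = 1122×0.485 + 949.4×0.357 = 883.11 t/h.
All NaCl reports to W, so W = 883.11/0.930 = 949.58 t/h.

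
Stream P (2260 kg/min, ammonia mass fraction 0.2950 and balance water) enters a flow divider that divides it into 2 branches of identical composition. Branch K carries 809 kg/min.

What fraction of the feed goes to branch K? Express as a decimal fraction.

0.358

Fraction to K = 809/2260 = 0.3580.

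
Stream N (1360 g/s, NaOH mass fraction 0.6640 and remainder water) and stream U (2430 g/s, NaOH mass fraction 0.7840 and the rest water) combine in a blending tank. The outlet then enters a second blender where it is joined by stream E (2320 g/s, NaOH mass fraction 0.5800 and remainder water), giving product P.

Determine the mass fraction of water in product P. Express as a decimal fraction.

Overall, product flow = 6110 g/s.
water in = 1360×0.336 + 2430×0.216 + 2320×0.420 = 1956.2 g/s.
water fraction in P = 0.3202.

0.3202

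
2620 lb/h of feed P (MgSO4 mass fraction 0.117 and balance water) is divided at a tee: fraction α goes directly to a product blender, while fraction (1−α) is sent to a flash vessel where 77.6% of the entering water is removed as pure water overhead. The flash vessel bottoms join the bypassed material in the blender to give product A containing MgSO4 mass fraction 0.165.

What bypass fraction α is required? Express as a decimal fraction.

0.575

All 2620×0.117 = 306.54 lb/h of MgSO4 reaches A, so A = 306.54/0.165 = 1857.8 lb/h and vapour = 762.18 lb/h.
The evaporator receives (1−α)·2620 of feed at 0.883 water and removes 0.776 of that water:
0.776×0.883×(1−α)×2620 = 762.18
(1−α) = 762.18/1795.2 = 0.4246;  α = 0.5754.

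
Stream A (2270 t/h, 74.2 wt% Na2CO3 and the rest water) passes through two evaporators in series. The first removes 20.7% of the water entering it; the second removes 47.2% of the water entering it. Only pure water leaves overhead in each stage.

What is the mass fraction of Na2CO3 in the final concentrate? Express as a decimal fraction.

water in feed = 2270×0.258 = 585.66 t/h.
After stage 1: water left = (1−0.207)×585.66 = 464.43; stream total = 2148.8 t/h.
After stage 2: water left = (1−0.472)×464.43 = 245.22; final concentrate = 1929.6 t/h.
Na2CO3 fraction = 1684.3/1929.6 = 0.873.

0.873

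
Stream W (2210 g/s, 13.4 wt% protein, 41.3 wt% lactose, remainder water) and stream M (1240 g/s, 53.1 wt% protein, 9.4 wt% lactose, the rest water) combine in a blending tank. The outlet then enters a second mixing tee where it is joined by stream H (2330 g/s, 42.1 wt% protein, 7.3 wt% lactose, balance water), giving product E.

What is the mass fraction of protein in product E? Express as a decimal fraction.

Overall, product flow = 5780 g/s.
protein in = 2210×0.134 + 1240×0.531 + 2330×0.421 = 1935.5 g/s.
protein fraction in E = 0.335.

0.335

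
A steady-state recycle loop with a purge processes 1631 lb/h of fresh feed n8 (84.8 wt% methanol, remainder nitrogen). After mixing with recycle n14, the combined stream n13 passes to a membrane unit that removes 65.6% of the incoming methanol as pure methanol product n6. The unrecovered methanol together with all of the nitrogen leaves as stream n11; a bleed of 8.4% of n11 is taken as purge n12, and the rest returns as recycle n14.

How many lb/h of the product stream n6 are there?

1325 lb/h

methanol in n13: m_A = 1631×0.848 + (1−0.084)·(1−0.656)·m_A, so m_A = 1383.1/0.6849 = 2019.4 lb/h.
Product n6 = 0.656×2019.4 = 1324.7 lb/h.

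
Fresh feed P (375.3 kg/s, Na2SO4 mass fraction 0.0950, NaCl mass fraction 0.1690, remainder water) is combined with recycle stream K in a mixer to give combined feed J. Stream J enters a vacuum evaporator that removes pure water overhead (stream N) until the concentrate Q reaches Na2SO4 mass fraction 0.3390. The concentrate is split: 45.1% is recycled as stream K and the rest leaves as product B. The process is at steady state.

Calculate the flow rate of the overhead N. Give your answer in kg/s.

270.1 kg/s

Overall Na2SO4 balance (none leaves overhead): Na2SO4 in fresh feed = Na2SO4 in product, i.e. 375.3×0.095 = (1−0.451)·Q·0.339.
Q = 35.654/(0.339×0.549) = 191.57 kg/s.
Recycle K = 0.451×191.57 = 86.399 kg/s.
Combined feed J = 375.3 + 86.399 = 461.7 kg/s.
Overhead N = J − Q = 461.7 − 191.57 = 270.13 kg/s.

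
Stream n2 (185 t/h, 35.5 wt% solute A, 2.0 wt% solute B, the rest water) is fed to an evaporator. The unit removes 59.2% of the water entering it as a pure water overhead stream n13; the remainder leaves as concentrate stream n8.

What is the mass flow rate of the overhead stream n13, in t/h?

68.45 t/h

water entering = 185×0.625 = 115.62 t/h; overhead removed = 0.592×115.62 = 68.45 t/h.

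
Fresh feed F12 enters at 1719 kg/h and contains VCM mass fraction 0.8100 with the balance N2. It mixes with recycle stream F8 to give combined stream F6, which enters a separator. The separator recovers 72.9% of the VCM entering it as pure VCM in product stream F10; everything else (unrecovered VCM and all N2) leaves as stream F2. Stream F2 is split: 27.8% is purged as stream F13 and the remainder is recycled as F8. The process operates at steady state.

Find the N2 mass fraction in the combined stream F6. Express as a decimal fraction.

N2 enters only via F12 and leaves only via the purge: 1719×0.190 = 0.278×(N2 in F2), and the separator passes all N2, so N2 in F6 = N2 in F2 = 1174.9 kg/h.
VCM in F6: m_A = 1719×0.810 + (1−0.278)·(1−0.729)·m_A, so m_A = 1392.4/0.8043 = 1731.1 kg/h.
F6 = 1731.1 + 1174.9 = 2906 kg/h.
N2 fraction in F6 = 1174.9/2906 = 0.4043.

0.4043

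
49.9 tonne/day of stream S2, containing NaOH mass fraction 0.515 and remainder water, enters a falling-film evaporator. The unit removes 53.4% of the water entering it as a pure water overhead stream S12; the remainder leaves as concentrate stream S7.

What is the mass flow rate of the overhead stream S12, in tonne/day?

12.92 tonne/day

water entering = 49.9×0.485 = 24.201 tonne/day; overhead removed = 0.534×24.201 = 12.924 tonne/day.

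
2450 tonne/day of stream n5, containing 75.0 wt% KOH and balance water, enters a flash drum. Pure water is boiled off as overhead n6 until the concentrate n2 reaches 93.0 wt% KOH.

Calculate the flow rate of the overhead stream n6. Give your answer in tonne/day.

KOH is conserved: 2450×0.750 = 1837.5 tonne/day all reports to the concentrate.
Concentrate = 1837.5/(target fraction) = 1975.8 tonne/day.
Overhead = 2450 − 1975.8 = 474.19 tonne/day.

474.2 tonne/day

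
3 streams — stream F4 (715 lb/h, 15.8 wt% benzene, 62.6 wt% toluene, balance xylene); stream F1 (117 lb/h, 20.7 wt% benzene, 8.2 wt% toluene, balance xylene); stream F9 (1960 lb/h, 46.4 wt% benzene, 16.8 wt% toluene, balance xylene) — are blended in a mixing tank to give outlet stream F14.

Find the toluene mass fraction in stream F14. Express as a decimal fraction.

0.2817

Total flow out = 715 + 117 + 1960 = 2792 lb/h.
toluene in = 715×0.626 + 117×0.082 + 1960×0.168 = 786.46 lb/h.
toluene mass fraction in F14 = 786.46/2792 = 0.2817.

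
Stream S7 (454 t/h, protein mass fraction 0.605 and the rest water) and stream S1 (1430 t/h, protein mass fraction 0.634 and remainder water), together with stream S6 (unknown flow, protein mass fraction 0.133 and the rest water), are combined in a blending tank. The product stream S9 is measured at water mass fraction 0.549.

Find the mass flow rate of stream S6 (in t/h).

1043 t/h

Let S6 be the unknown flow. Total out = 1884 + S6.
water balance: 702.71 + 0.867·S6 = 0.549·(1884 + S6)
(0.867 − 0.549)·S6 = 0.549×1884 − 702.71 = 331.61
S6 = 331.61 / 0.318 = 1042.8 t/h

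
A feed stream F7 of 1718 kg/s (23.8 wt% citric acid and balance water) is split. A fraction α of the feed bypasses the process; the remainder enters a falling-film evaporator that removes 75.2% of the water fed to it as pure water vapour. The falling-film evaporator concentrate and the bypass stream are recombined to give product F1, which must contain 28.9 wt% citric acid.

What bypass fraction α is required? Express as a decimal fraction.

All 1718×0.238 = 408.88 kg/s of citric acid reaches F1, so F1 = 408.88/0.289 = 1414.8 kg/s and vapour = 303.18 kg/s.
The evaporator receives (1−α)·1718 of feed at 0.762 water and removes 0.752 of that water:
0.752×0.762×(1−α)×1718 = 303.18
(1−α) = 303.18/984.46 = 0.3080;  α = 0.6920.

0.692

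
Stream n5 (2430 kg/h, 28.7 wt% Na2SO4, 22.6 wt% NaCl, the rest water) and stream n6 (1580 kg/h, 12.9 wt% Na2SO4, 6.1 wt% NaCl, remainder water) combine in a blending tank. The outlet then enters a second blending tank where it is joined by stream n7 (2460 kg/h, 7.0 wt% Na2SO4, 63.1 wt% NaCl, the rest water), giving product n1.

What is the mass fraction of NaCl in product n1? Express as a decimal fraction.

Overall, product flow = 6470 kg/h.
NaCl in = 2430×0.226 + 1580×0.061 + 2460×0.631 = 2197.8 kg/h.
NaCl fraction in n1 = 0.3397.

0.3397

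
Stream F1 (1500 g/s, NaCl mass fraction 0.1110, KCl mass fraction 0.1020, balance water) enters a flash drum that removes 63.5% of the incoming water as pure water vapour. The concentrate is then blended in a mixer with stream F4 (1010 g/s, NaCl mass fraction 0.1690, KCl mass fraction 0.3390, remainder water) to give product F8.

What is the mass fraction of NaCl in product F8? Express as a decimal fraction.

Vapour removed = 0.635×0.787×1500 = 749.62 g/s; concentrate = 750.38 g/s.
NaCl reaching the mixer = 166.5 (from concentrate) + 1010×0.169 = 337.19 g/s.
Product flow = 750.38 + 1010 = 1760.4 g/s; NaCl fraction = 0.1915.

0.1915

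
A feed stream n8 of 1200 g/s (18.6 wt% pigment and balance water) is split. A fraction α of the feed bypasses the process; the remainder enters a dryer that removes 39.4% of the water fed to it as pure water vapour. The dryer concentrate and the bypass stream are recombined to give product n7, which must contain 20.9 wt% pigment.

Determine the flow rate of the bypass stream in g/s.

788.2 g/s

All 1200×0.186 = 223.2 g/s of pigment reaches n7, so n7 = 223.2/0.209 = 1067.9 g/s and vapour = 132.06 g/s.
The evaporator receives (1−α)·1200 of feed at 0.814 water and removes 0.394 of that water:
0.394×0.814×(1−α)×1200 = 132.06
(1−α) = 132.06/384.86 = 0.3431;  α = 0.6569.
Bypass flow = 0.6569×1200 = 788.24 g/s.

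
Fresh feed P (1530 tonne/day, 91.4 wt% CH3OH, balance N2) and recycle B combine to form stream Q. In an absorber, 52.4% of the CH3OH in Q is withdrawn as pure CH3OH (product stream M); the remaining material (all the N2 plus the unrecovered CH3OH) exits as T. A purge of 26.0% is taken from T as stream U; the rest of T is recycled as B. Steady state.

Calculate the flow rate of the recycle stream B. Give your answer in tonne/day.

1135 tonne/day

N2 enters only via P and leaves only via the purge: 1530×0.086 = 0.260×(N2 in T), and the absorber passes all N2, so N2 in Q = N2 in T = 506.08 tonne/day.
CH3OH in Q: m_A = 1530×0.914 + (1−0.260)·(1−0.524)·m_A, so m_A = 1398.4/0.6478 = 2158.9 tonne/day.
T = (1−0.524)×2158.9 + 506.08 = 1533.7 tonne/day.
Recycle B = (1−0.260)×1533.7 = 1134.9 tonne/day.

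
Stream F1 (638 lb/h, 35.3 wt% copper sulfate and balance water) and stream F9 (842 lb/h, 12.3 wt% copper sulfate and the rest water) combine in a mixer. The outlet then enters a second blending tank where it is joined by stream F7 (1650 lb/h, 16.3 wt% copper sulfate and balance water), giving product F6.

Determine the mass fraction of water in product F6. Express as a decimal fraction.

Overall, product flow = 3130 lb/h.
water in = 638×0.647 + 842×0.877 + 1650×0.837 = 2532.3 lb/h.
water fraction in F6 = 0.809.

0.809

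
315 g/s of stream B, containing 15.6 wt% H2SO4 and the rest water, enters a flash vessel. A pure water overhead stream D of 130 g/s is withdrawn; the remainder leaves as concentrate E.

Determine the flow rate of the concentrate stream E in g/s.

185 g/s

Concentrate = 315 − 130 = 185 g/s.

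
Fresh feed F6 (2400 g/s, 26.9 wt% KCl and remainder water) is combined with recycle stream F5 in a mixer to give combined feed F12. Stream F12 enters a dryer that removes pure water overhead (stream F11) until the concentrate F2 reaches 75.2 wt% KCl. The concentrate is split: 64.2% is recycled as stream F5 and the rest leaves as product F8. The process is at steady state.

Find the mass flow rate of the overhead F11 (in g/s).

1541 g/s

Overall KCl balance (none leaves overhead): KCl in fresh feed = KCl in product, i.e. 2400×0.269 = (1−0.642)·F2·0.752.
F2 = 645.6/(0.752×0.358) = 2398.1 g/s.
Recycle F5 = 0.642×2398.1 = 1539.6 g/s.
Combined feed F12 = 2400 + 1539.6 = 3939.6 g/s.
Overhead F11 = F12 − F2 = 3939.6 − 2398.1 = 1541.5 g/s.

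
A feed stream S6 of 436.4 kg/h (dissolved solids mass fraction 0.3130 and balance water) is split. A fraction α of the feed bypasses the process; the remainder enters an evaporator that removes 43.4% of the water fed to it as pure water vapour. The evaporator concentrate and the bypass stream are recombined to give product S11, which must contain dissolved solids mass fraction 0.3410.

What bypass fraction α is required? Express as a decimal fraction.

All 436.4×0.313 = 136.59 kg/h of dissolved solids reaches S11, so S11 = 136.59/0.341 = 400.57 kg/h and vapour = 35.833 kg/h.
The evaporator receives (1−α)·436.4 of feed at 0.687 water and removes 0.434 of that water:
0.434×0.687×(1−α)×436.4 = 35.833
(1−α) = 35.833/130.12 = 0.2754;  α = 0.7246.

0.725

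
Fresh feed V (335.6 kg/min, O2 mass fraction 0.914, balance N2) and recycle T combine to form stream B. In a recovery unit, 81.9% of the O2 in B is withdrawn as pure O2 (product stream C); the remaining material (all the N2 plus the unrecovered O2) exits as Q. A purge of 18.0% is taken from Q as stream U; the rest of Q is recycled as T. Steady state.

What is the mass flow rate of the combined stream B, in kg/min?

N2 enters only via V and leaves only via the purge: 335.6×0.086 = 0.180×(N2 in Q), and the recovery unit passes all N2, so N2 in B = N2 in Q = 160.34 kg/min.
O2 in B: m_A = 335.6×0.914 + (1−0.180)·(1−0.819)·m_A, so m_A = 306.74/0.8516 = 360.2 kg/min.
B = 360.2 + 160.34 = 520.54 kg/min.

520.5 kg/min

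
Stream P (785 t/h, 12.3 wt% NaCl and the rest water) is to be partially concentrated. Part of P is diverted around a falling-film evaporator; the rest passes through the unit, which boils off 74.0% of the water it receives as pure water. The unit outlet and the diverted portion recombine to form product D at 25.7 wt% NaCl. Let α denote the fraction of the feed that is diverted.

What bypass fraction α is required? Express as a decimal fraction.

0.197

All 785×0.123 = 96.555 t/h of NaCl reaches D, so D = 96.555/0.257 = 375.7 t/h and vapour = 409.3 t/h.
The evaporator receives (1−α)·785 of feed at 0.877 water and removes 0.740 of that water:
0.740×0.877×(1−α)×785 = 409.3
(1−α) = 409.3/509.45 = 0.8034;  α = 0.1966.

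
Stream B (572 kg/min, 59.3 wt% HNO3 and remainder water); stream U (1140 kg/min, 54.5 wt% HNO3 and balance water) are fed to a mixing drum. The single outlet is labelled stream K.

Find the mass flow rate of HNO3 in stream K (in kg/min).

960.5 kg/min

HNO3 out = HNO3 in = 572×0.593 + 1140×0.545 = 960.5 kg/min.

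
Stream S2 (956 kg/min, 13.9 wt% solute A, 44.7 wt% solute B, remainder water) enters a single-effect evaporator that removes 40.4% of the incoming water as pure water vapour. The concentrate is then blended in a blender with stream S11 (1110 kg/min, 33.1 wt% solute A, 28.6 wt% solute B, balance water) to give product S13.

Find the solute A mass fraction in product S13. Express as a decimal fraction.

0.2625

Vapour removed = 0.404×0.414×956 = 159.9 kg/min; concentrate = 796.1 kg/min.
solute A reaching the mixer = 132.88 (from concentrate) + 1110×0.331 = 500.29 kg/min.
Product flow = 796.1 + 1110 = 1906.1 kg/min; solute A fraction = 0.2625.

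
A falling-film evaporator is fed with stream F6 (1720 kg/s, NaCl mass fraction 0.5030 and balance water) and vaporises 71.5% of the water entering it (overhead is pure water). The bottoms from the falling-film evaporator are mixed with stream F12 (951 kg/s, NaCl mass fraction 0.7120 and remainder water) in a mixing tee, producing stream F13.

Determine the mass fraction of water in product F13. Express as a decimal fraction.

0.2512

Vapour removed = 0.715×0.497×1720 = 611.21 kg/s; concentrate = 1108.8 kg/s.
water reaching the mixer = 243.63 (from concentrate) + 951×0.288 = 517.52 kg/s.
Product flow = 1108.8 + 951 = 2059.8 kg/s; water fraction = 0.2512.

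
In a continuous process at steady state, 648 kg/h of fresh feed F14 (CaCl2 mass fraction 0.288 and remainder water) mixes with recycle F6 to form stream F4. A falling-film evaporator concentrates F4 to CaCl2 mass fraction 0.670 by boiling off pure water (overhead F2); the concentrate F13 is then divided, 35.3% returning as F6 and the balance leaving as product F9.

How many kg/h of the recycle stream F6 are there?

152 kg/h

Overall CaCl2 balance (none leaves overhead): CaCl2 in fresh feed = CaCl2 in product, i.e. 648×0.288 = (1−0.353)·F13·0.670.
F13 = 186.62/(0.670×0.647) = 430.52 kg/h.
Recycle F6 = 0.353×430.52 = 151.97 kg/h.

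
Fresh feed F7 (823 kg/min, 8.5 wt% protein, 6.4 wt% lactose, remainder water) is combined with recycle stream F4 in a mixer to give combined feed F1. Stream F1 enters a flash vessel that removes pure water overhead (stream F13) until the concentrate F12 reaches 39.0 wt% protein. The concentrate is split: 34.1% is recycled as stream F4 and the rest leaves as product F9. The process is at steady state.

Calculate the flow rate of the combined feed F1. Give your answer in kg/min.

Overall protein balance (none leaves overhead): protein in fresh feed = protein in product, i.e. 823×0.085 = (1−0.341)·F12·0.390.
F12 = 69.955/(0.390×0.659) = 272.19 kg/min.
Recycle F4 = 0.341×272.19 = 92.816 kg/min.
Combined feed F1 = 823 + 92.816 = 915.82 kg/min.

915.8 kg/min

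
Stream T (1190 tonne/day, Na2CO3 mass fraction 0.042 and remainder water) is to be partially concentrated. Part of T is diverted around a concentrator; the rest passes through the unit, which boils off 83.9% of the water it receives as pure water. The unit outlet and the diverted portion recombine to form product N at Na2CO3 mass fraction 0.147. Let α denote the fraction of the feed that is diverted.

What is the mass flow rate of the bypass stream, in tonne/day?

132.5 tonne/day

All 1190×0.042 = 49.98 tonne/day of Na2CO3 reaches N, so N = 49.98/0.147 = 340 tonne/day and vapour = 850 tonne/day.
The evaporator receives (1−α)·1190 of feed at 0.958 water and removes 0.839 of that water:
0.839×0.958×(1−α)×1190 = 850
(1−α) = 850/956.48 = 0.8887;  α = 0.1113.
Bypass flow = 0.1113×1190 = 132.47 tonne/day.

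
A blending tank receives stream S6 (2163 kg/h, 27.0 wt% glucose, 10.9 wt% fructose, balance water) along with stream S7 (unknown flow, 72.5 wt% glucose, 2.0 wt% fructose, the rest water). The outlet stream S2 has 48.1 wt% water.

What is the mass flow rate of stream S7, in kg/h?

Let S7 be the unknown flow. Total out = 2163 + S7.
water balance: 1343.2 + 0.255·S7 = 0.481·(2163 + S7)
(0.255 − 0.481)·S7 = 0.481×2163 − 1343.2 = -302.82
S7 = -302.82 / -0.226 = 1339.9 kg/h

1340 kg/h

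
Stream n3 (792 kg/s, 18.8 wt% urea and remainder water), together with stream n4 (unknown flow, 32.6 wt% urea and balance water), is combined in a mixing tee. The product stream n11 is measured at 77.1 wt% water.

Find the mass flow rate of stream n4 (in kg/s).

Let n4 be the unknown flow. Total out = 792 + n4.
water balance: 643.1 + 0.674·n4 = 0.771·(792 + n4)
(0.674 − 0.771)·n4 = 0.771×792 − 643.1 = -32.472
n4 = -32.472 / -0.097 = 334.76 kg/s

334.8 kg/s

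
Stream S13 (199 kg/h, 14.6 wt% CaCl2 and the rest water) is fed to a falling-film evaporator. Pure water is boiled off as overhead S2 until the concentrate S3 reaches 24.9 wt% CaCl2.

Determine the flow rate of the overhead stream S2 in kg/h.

CaCl2 is conserved: 199×0.146 = 29.054 kg/h all reports to the concentrate.
Concentrate = 29.054/(target fraction) = 116.68 kg/h.
Overhead = 199 − 116.68 = 82.317 kg/h.

82.32 kg/h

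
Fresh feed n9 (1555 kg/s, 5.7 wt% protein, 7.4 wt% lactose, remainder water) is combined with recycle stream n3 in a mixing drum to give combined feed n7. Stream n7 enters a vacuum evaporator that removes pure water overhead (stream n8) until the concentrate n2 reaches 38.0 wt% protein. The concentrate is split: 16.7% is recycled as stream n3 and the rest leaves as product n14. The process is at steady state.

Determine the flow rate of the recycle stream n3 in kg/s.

Overall protein balance (none leaves overhead): protein in fresh feed = protein in product, i.e. 1555×0.057 = (1−0.167)·n2·0.380.
n2 = 88.635/(0.380×0.833) = 280.01 kg/s.
Recycle n3 = 0.167×280.01 = 46.762 kg/s.

46.76 kg/s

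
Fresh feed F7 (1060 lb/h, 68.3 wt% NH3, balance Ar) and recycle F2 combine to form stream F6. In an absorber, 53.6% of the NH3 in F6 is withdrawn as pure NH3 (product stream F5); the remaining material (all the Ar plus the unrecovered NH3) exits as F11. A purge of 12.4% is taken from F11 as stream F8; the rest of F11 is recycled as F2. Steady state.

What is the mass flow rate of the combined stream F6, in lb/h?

Ar enters only via F7 and leaves only via the purge: 1060×0.317 = 0.124×(Ar in F11), and the absorber passes all Ar, so Ar in F6 = Ar in F11 = 2709.8 lb/h.
NH3 in F6: m_A = 1060×0.683 + (1−0.124)·(1−0.536)·m_A, so m_A = 723.98/0.5935 = 1219.8 lb/h.
F6 = 1219.8 + 2709.8 = 3929.6 lb/h.

3930 lb/h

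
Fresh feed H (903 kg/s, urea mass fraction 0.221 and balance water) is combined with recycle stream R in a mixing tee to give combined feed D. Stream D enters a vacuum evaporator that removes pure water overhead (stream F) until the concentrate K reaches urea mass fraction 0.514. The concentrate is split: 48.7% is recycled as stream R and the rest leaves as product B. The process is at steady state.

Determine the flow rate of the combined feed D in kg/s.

1272 kg/s

Overall urea balance (none leaves overhead): urea in fresh feed = urea in product, i.e. 903×0.221 = (1−0.487)·K·0.514.
K = 199.56/(0.514×0.513) = 756.83 kg/s.
Recycle R = 0.487×756.83 = 368.58 kg/s.
Combined feed D = 903 + 368.58 = 1271.6 kg/s.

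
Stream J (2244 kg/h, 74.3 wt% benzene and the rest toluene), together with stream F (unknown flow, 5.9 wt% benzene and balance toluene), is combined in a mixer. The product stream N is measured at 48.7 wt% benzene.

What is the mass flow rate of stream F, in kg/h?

1342 kg/h

Let F be the unknown flow. Total out = 2244 + F.
benzene balance: 1667.3 + 0.059·F = 0.487·(2244 + F)
(0.059 − 0.487)·F = 0.487×2244 − 1667.3 = -574.46
F = -574.46 / -0.428 = 1342.2 kg/h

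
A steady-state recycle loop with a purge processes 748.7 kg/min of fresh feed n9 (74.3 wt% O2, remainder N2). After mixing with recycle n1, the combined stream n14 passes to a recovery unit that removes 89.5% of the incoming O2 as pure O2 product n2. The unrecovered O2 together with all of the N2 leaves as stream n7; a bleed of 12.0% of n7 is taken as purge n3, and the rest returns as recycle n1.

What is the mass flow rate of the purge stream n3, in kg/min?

N2 enters only via n9 and leaves only via the purge: 748.7×0.257 = 0.120×(N2 in n7), and the recovery unit passes all N2, so N2 in n14 = N2 in n7 = 1603.5 kg/min.
O2 in n14: m_A = 748.7×0.743 + (1−0.120)·(1−0.895)·m_A, so m_A = 556.28/0.9076 = 612.92 kg/min.
n7 = (1−0.895)×612.92 + 1603.5 = 1667.8 kg/min.
Purge n3 = 0.120×1667.8 = 200.14 kg/min.

200.1 kg/min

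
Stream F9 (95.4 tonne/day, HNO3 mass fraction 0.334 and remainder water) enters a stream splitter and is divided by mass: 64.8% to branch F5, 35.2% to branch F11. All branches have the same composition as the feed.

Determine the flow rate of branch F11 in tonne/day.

33.58 tonne/day

Branch F11 flow = 0.352×95.4 = 33.581 tonne/day.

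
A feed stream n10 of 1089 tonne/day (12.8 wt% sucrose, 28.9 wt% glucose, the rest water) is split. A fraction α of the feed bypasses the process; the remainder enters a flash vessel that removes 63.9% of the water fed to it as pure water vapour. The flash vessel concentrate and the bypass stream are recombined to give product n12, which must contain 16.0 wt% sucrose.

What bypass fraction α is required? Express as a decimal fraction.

All 1089×0.128 = 139.39 tonne/day of sucrose reaches n12, so n12 = 139.39/0.160 = 871.2 tonne/day and vapour = 217.8 tonne/day.
The evaporator receives (1−α)·1089 of feed at 0.583 water and removes 0.639 of that water:
0.639×0.583×(1−α)×1089 = 217.8
(1−α) = 217.8/405.69 = 0.5369;  α = 0.4631.

0.463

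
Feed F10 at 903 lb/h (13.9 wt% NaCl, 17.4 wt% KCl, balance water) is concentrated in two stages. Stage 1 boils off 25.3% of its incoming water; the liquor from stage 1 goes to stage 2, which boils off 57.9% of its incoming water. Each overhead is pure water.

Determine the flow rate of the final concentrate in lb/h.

477.7 lb/h

water in feed = 903×0.687 = 620.36 lb/h.
After stage 1: water left = (1−0.253)×620.36 = 463.41; stream total = 746.05 lb/h.
After stage 2: water left = (1−0.579)×463.41 = 195.1; final concentrate = 477.73 lb/h.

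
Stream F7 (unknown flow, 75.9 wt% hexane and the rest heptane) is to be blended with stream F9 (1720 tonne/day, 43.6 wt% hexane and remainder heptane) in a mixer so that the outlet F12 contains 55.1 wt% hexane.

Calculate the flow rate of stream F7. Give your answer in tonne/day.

951 tonne/day

Let F7 be the unknown flow. Total out = 1720 + F7.
hexane balance: 749.92 + 0.759·F7 = 0.551·(1720 + F7)
(0.759 − 0.551)·F7 = 0.551×1720 − 749.92 = 197.8
F7 = 197.8 / 0.208 = 950.96 tonne/day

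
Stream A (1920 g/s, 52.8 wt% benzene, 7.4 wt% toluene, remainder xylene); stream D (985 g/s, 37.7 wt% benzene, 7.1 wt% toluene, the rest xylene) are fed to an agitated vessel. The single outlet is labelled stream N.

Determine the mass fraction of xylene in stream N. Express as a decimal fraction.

0.450

Total flow out = 1920 + 985 = 2905 g/s.
xylene in = 1920×0.398 + 985×0.552 = 1307.9 g/s.
xylene mass fraction in N = 1307.9/2905 = 0.450.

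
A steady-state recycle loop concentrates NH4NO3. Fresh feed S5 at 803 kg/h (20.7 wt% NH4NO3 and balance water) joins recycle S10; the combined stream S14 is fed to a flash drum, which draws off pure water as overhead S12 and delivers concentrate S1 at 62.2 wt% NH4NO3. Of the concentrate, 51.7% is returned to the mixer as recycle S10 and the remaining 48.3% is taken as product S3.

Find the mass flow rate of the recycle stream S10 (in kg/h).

286 kg/h

Overall NH4NO3 balance (none leaves overhead): NH4NO3 in fresh feed = NH4NO3 in product, i.e. 803×0.207 = (1−0.517)·S1·0.622.
S1 = 166.22/(0.622×0.483) = 553.28 kg/h.
Recycle S10 = 0.517×553.28 = 286.05 kg/h.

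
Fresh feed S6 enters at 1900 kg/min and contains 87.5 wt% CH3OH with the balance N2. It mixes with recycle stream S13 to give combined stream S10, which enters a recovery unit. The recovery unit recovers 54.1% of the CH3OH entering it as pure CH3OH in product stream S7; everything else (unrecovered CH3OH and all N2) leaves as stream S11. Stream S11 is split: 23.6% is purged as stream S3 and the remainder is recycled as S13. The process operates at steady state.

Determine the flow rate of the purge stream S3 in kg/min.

514.8 kg/min

N2 enters only via S6 and leaves only via the purge: 1900×0.125 = 0.236×(N2 in S11), and the recovery unit passes all N2, so N2 in S10 = N2 in S11 = 1006.4 kg/min.
CH3OH in S10: m_A = 1900×0.875 + (1−0.236)·(1−0.541)·m_A, so m_A = 1662.5/0.6493 = 2560.4 kg/min.
S11 = (1−0.541)×2560.4 + 1006.4 = 2181.6 kg/min.
Purge S3 = 0.236×2181.6 = 514.85 kg/min.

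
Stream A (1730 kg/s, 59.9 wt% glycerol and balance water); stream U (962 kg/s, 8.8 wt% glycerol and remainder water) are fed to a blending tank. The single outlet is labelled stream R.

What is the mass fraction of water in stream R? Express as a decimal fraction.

0.5836

Total flow out = 1730 + 962 = 2692 kg/s.
water in = 1730×0.401 + 962×0.912 = 1571.1 kg/s.
water mass fraction in R = 1571.1/2692 = 0.5836.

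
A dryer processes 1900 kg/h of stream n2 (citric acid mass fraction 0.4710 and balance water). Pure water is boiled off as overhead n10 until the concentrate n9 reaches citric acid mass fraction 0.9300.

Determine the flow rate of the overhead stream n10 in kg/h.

citric acid is conserved: 1900×0.471 = 894.9 kg/h all reports to the concentrate.
Concentrate = 894.9/(target fraction) = 962.26 kg/h.
Overhead = 1900 − 962.26 = 937.74 kg/h.

937.7 kg/h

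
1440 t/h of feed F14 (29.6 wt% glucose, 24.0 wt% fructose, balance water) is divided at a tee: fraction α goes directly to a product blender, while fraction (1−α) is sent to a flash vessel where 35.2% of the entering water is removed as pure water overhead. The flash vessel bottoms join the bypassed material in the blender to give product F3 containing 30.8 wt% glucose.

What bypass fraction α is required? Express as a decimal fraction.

0.761

All 1440×0.296 = 426.24 t/h of glucose reaches F3, so F3 = 426.24/0.308 = 1383.9 t/h and vapour = 56.104 t/h.
The evaporator receives (1−α)·1440 of feed at 0.464 water and removes 0.352 of that water:
0.352×0.464×(1−α)×1440 = 56.104
(1−α) = 56.104/235.19 = 0.2385;  α = 0.7615.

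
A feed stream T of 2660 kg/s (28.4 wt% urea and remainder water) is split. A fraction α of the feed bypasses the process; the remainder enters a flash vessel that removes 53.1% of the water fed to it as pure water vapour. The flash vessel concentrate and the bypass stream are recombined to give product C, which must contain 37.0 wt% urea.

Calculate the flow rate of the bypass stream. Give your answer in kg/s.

1034 kg/s

All 2660×0.284 = 755.44 kg/s of urea reaches C, so C = 755.44/0.370 = 2041.7 kg/s and vapour = 618.27 kg/s.
The evaporator receives (1−α)·2660 of feed at 0.716 water and removes 0.531 of that water:
0.531×0.716×(1−α)×2660 = 618.27
(1−α) = 618.27/1011.3 = 0.6113;  α = 0.3887.
Bypass flow = 0.3887×2660 = 1033.8 kg/s.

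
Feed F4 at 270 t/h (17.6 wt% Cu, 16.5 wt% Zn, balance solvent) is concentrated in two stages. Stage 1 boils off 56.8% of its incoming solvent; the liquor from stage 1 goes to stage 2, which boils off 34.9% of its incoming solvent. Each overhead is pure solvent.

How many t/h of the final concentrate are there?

142.1 t/h

solvent in feed = 270×0.659 = 177.93 t/h.
After stage 1: solvent left = (1−0.568)×177.93 = 76.866; stream total = 168.94 t/h.
After stage 2: solvent left = (1−0.349)×76.866 = 50.04; final concentrate = 142.11 t/h.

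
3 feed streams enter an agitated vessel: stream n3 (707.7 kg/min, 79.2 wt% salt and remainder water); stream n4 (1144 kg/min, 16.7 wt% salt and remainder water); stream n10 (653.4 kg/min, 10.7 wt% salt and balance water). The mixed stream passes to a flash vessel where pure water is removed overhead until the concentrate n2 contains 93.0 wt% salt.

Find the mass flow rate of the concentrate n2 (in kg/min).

salt entering = 707.7×0.792 + 1144×0.167 + 653.4×0.107 = 821.46 kg/min.
All salt reports to n2, so n2 = 821.46/0.930 = 883.29 kg/min.

883.3 kg/min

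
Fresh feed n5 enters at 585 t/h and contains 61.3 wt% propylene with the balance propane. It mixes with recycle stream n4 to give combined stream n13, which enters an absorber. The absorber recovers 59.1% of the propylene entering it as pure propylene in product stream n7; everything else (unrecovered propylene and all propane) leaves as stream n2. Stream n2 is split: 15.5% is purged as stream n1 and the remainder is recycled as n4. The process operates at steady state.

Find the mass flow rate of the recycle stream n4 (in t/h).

propane enters only via n5 and leaves only via the purge: 585×0.387 = 0.155×(propane in n2), and the absorber passes all propane, so propane in n13 = propane in n2 = 1460.6 t/h.
propylene in n13: m_A = 585×0.613 + (1−0.155)·(1−0.591)·m_A, so m_A = 358.61/0.6544 = 547.99 t/h.
n2 = (1−0.591)×547.99 + 1460.6 = 1684.7 t/h.
Recycle n4 = (1−0.155)×1684.7 = 1423.6 t/h.

1424 t/h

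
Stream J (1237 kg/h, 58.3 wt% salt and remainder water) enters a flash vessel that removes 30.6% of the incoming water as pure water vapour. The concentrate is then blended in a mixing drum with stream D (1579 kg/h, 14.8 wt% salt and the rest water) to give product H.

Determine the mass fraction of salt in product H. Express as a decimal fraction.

0.359

Vapour removed = 0.306×0.417×1237 = 157.84 kg/h; concentrate = 1079.2 kg/h.
salt reaching the mixer = 721.17 (from concentrate) + 1579×0.148 = 954.86 kg/h.
Product flow = 1079.2 + 1579 = 2658.2 kg/h; salt fraction = 0.359.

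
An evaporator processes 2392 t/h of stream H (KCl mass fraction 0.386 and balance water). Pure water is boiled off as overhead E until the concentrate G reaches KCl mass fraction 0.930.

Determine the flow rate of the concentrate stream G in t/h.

KCl is conserved: 2392×0.386 = 923.31 t/h all reports to the concentrate.
Concentrate = 923.31/(target fraction) = 992.81 t/h.

992.8 t/h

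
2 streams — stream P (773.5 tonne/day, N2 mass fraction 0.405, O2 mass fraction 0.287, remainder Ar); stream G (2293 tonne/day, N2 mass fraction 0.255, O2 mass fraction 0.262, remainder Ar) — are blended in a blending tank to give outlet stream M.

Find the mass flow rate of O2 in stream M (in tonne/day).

822.8 tonne/day

O2 out = O2 in = 773.5×0.287 + 2293×0.262 = 822.76 tonne/day.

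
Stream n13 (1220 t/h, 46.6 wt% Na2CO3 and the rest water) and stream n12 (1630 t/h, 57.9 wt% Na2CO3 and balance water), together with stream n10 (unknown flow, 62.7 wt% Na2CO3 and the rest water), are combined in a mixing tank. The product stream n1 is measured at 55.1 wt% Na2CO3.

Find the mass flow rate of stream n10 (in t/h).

Let n10 be the unknown flow. Total out = 2850 + n10.
Na2CO3 balance: 1512.3 + 0.627·n10 = 0.551·(2850 + n10)
(0.627 − 0.551)·n10 = 0.551×2850 − 1512.3 = 58.06
n10 = 58.06 / 0.076 = 763.95 t/h

763.9 t/h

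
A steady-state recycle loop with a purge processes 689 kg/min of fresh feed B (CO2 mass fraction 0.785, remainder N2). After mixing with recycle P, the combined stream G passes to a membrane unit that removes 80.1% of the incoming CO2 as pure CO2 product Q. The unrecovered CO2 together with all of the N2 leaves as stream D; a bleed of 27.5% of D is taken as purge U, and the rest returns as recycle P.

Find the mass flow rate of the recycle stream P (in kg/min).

481.7 kg/min

N2 enters only via B and leaves only via the purge: 689×0.215 = 0.275×(N2 in D), and the membrane unit passes all N2, so N2 in G = N2 in D = 538.67 kg/min.
CO2 in G: m_A = 689×0.785 + (1−0.275)·(1−0.801)·m_A, so m_A = 540.87/0.8557 = 632.05 kg/min.
D = (1−0.801)×632.05 + 538.67 = 664.45 kg/min.
Recycle P = (1−0.275)×664.45 = 481.73 kg/min.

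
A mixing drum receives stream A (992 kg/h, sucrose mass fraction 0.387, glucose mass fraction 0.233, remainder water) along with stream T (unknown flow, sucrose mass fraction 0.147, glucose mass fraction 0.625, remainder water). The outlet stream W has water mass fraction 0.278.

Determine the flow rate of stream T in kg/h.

Let T be the unknown flow. Total out = 992 + T.
water balance: 376.96 + 0.228·T = 0.278·(992 + T)
(0.228 − 0.278)·T = 0.278×992 − 376.96 = -101.18
T = -101.18 / -0.050 = 2023.7 kg/h

2024 kg/h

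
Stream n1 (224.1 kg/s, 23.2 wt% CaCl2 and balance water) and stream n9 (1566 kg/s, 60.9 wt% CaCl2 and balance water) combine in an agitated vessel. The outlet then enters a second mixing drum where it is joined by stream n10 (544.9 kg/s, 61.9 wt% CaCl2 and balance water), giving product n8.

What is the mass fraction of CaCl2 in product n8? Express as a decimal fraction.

Overall, product flow = 2335 kg/s.
CaCl2 in = 224.1×0.232 + 1566×0.609 + 544.9×0.619 = 1343 kg/s.
CaCl2 fraction in n8 = 0.575.

0.575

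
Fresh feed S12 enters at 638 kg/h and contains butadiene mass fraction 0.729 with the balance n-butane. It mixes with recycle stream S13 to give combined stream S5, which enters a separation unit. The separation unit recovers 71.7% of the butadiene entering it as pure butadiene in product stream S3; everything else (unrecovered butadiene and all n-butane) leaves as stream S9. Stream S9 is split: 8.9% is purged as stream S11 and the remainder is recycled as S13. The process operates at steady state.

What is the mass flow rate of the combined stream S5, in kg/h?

2569 kg/h

n-butane enters only via S12 and leaves only via the purge: 638×0.271 = 0.089×(n-butane in S9), and the separation unit passes all n-butane, so n-butane in S5 = n-butane in S9 = 1942.7 kg/h.
butadiene in S5: m_A = 638×0.729 + (1−0.089)·(1−0.717)·m_A, so m_A = 465.1/0.7422 = 626.66 kg/h.
S5 = 626.66 + 1942.7 = 2569.3 kg/h.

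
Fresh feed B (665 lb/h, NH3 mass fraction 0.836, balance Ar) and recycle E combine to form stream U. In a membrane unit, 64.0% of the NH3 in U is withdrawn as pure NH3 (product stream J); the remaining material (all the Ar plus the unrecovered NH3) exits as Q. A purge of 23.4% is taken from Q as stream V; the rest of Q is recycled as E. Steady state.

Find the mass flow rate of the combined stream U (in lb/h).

Ar enters only via B and leaves only via the purge: 665×0.164 = 0.234×(Ar in Q), and the membrane unit passes all Ar, so Ar in U = Ar in Q = 466.07 lb/h.
NH3 in U: m_A = 665×0.836 + (1−0.234)·(1−0.640)·m_A, so m_A = 555.94/0.7242 = 767.62 lb/h.
U = 767.62 + 466.07 = 1233.7 lb/h.

1234 lb/h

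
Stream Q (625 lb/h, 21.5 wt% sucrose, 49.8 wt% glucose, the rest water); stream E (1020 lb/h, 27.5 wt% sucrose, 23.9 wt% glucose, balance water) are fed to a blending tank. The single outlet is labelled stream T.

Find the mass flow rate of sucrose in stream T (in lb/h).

414.9 lb/h

sucrose out = sucrose in = 625×0.215 + 1020×0.275 = 414.88 lb/h.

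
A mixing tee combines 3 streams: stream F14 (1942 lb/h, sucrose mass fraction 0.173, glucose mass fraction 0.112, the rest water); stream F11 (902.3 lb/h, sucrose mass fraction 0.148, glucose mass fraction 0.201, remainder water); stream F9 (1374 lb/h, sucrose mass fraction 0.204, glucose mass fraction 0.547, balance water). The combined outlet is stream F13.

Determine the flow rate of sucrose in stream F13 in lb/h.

749.8 lb/h

sucrose out = sucrose in = 1942×0.173 + 902.3×0.148 + 1374×0.204 = 749.8 lb/h.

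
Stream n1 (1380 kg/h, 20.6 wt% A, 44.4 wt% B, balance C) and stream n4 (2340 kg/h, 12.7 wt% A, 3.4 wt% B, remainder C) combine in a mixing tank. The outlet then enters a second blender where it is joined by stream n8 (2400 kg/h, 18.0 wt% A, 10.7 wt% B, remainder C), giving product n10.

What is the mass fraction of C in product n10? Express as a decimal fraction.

Overall, product flow = 6120 kg/h.
C in = 1380×0.350 + 2340×0.839 + 2400×0.713 = 4157.5 kg/h.
C fraction in n10 = 0.6793.

0.6793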